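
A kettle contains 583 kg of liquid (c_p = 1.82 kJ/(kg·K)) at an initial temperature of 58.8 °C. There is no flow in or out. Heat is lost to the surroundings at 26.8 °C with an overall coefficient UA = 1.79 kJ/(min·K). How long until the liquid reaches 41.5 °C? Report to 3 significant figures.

461 min

Lumped-capacitance energy balance: M c_p dT/dt = UA(T_amb − T).
τ = M c_p/UA = 592.77 min; T_ss = T_amb = 26.800 °C.
T(t) = T_ss + (T₀ − T_ss)e^(−t/τ); set T = 41.5:
t = −τ ln[(T − T_ss)/(T₀ − T_ss)] = −592.77 · ln(0.45938) = 461.11 min.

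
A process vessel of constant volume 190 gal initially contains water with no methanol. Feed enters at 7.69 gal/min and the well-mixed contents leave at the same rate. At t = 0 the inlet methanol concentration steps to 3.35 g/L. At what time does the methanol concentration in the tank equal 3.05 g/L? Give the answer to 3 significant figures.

Accumulation = in − out for the solute gives V dC/dt = Q(C_in − C), so τ = V/Q = 24.707 min.
C(t) = C_in + (C₀ − C_in) e^(−t/τ). Set C = 3.05 and solve for t:
e^(−t/τ) = (C − C_in)/(C₀ − C_in) = (3.05 − 3.35)/(0 − 3.35) = 0.089552
t = −τ ln(…) = 24.707 × 2.4129 = 59.617 min.

59.6 min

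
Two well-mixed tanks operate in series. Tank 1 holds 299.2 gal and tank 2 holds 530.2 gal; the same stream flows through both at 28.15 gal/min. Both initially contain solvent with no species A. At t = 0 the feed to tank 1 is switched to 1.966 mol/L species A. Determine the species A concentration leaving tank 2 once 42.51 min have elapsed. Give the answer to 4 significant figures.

Species balance on tank i: dCᵢ/dt = (Cᵢ₋₁ − Cᵢ)/τᵢ with τᵢ = Vᵢ/Q.
τ₁ = 299.2/28.15 = 10.6288 min; τ₂ = 530.2/28.15 = 18.8348 min.
Tank 1: C₁ = C_in(1 − e^(−t/τ₁)). Tank 2 (τ₁ ≠ τ₂): C₂ = C_in[1 − (τ₁ e^(−t/τ₁) − τ₂ e^(−t/τ₂))/(τ₁ − τ₂)].
At t = 42.51: e^(−t/τ₁) = 0.0183244, e^(−t/τ₂) = 0.104665.
C₂ = 1.966·[1 − (10.6288·0.0183244 − 18.8348·0.104665)/(-8.20604)] = 1.966·0.783503 = 1.54037 mol/L.

1.540 mol/L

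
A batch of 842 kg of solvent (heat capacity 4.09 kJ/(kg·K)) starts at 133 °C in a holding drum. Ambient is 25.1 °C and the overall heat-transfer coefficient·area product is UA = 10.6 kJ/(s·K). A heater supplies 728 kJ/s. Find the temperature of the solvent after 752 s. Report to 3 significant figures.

Lumped-capacitance energy balance: M c_p dT/dt = UA(T_amb − T) + Q̇.
dT/dt = (T_ss − T)/τ with T_ss = T_amb + Q̇/UA = 25.1 + 728/10.6 = 93.779 °C, τ = M c_p/UA = 842·4.09/10.6 = 324.88 s.
T approaches T_ss exponentially: T(t) = T_ss + (T₀ − T_ss) e^(−t/τ).
T(752) = 93.779 + (39.221)·0.098799 = 97.654 °C.

97.7 °C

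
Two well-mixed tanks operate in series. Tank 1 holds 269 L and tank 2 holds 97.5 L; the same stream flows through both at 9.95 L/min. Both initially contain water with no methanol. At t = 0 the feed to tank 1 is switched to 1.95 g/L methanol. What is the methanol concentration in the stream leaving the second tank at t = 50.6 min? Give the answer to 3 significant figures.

Time constants: τᵢ = Vᵢ/Q for each well-mixed tank.
τ₁ = 269/9.95 = 27.035 min; τ₂ = 97.5/9.95 = 9.7990 min.
Tank 1: C₁ = C_in(1 − e^(−t/τ₁)). Tank 2 (τ₁ ≠ τ₂): C₂ = C_in[1 − (τ₁ e^(−t/τ₁) − τ₂ e^(−t/τ₂))/(τ₁ − τ₂)].
At t = 50.6: e^(−t/τ₁) = 0.15387, e^(−t/τ₂) = 0.0057200.
C₂ = 1.95·[1 − (27.035·0.15387 − 9.7990·0.0057200)/(17.236)] = 1.95·0.76190 = 1.4857 g/L.

1.49 g/L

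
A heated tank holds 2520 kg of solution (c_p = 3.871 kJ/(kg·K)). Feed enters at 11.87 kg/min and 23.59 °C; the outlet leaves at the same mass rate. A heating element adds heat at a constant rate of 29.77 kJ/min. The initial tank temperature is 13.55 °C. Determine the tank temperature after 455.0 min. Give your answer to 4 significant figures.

First-law balance (no shaft work): M c_p dT/dt = ṁ c_p (T_in − T) + 29.77.
τ = M/ṁ = 212.300 min; T_ss = T_in + Q̇/(ṁ c_p) = 23.59 + 29.77/(11.87·3.871) = 24.2379 °C.
This is linear first-order; T(t) = T_ss + (T₀ − T_ss) e^(−t/τ).
T(455.0) = 24.2379 + (-10.6879)·e^(−455.0/212.300) = 24.2379 + (-10.6879)·0.117280 = 22.9844 °C.

22.98 °C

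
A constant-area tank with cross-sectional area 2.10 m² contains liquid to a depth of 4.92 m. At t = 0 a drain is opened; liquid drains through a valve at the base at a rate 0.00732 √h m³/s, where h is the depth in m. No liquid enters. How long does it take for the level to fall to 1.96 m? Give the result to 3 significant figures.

Unsteady balance on liquid volume: A dh/dt = −0.00732 √h.
Separate and integrate: 2(√h − √h₀) = −(0.00732/A) t.
t = 2A(√h₀ − √h)/0.00732 = 2·2.10·(√4.92 − √1.96)/0.00732
  = 4.2000 × (2.2181 − 1.4000) / 0.00732 = 469.41 s.

469 s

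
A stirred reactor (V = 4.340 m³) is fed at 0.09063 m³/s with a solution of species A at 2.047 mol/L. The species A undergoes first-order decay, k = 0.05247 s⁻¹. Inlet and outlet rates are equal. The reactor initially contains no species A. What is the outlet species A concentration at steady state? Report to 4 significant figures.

0.5828 mol/L

V dC/dt = Q(C_in − C) − k V C.
Steady state (dC/dt = 0): C_ss = Q C_in/(Q + kV) = C_in/(1 + kV/Q).
C_ss = 0.09063·2.047/(0.09063 + 0.05247·4.340) = 0.185520/0.318350 = 0.582754 mol/L.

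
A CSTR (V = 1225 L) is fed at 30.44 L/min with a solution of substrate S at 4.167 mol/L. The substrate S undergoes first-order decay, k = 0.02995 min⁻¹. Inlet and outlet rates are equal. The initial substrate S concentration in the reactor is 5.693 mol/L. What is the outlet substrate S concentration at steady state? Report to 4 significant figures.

1.890 mol/L

Accumulation = in − out − consumed: V dC/dt = Q C_in − Q C − k V C.
At steady state: 0 = Q C_in − (Q + kV) C_ss, so C_ss = Q C_in/(Q + kV).
C_ss = 30.44·4.167/(30.44 + 0.02995·1225) = 126.843/67.1287 = 1.88956 mol/L.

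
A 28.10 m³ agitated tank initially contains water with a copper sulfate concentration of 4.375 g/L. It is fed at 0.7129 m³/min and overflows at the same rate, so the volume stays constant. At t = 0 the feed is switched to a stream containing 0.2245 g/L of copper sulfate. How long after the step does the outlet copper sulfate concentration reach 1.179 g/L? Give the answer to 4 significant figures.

Unsteady species balance (constant V, well mixed): V dC/dt = Q(C_in − C), so τ = V/Q = 39.4165 min.
C(t) = C_in + (C₀ − C_in) e^(−t/τ). Set C = 1.179 and solve for t:
e^(−t/τ) = (C − C_in)/(C₀ − C_in) = (1.179 − 0.2245)/(4.375 − 0.2245) = 0.229972
t = −τ ln(…) = 39.4165 × 1.46980 = 57.9342 min.

57.93 min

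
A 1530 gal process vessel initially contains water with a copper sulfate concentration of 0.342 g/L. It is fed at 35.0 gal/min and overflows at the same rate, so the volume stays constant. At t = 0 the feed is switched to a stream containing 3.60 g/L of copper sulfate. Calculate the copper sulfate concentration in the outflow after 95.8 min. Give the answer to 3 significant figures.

Species balance on the tank: V dC/dt = Q(C_in − C).
Rewrite as dC/dt + C/τ = C_in/τ, τ = V/Q = 43.714 min.
This is linear first-order; C(t) = C_in + (C₀ − C_in) e^(−t/τ).
C(95.8) = 3.60 + (0.342 − 3.60)·e^(−95.8/43.714) = 3.60 + (-3.2580)·0.11175 = 3.2359 g/L.

3.24 g/L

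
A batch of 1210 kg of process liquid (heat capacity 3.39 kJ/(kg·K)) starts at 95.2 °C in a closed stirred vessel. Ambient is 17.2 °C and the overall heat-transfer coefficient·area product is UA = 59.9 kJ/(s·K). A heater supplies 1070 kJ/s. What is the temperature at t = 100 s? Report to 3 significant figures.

49.0 °C

M c_p dT/dt = −UA(T − T_amb) + Q̇.
dT/dt = (T_ss − T)/τ with T_ss = T_amb + Q̇/UA = 17.2 + 1070/59.9 = 35.063 °C, τ = M c_p/UA = 1210·3.39/59.9 = 68.479 s.
Integrating: T(t) = T_ss + (T₀ − T_ss) e^(−t/τ).
T(100) = 35.063 + (60.137)·0.23217 = 49.025 °C.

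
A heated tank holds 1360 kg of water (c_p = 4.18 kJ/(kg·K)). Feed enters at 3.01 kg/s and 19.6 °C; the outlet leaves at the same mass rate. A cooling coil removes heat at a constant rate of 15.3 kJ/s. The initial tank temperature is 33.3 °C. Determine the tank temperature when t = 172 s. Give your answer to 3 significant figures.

28.6 °C

First-law balance (no shaft work): M c_p dT/dt = ṁ c_p (T_in − T) − 15.3.
Rearrange: dT/dt = (T_ss − T)/τ with τ = M/ṁ = 451.83 s and T_ss = T_in − Q̇/(ṁ c_p) = 18.384 °C.
Solution: T(t) = T_ss + (T₀ − T_ss) e^(−t/τ).
T(172) = 18.384 + (14.916)·e^(−172/451.83) = 18.384 + (14.916)·0.68340 = 28.578 °C.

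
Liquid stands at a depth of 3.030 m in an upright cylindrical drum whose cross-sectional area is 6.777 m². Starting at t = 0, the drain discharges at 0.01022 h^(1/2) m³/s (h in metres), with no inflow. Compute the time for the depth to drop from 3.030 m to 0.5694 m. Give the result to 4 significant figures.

1308 s

Accumulation of liquid (constant cross-section A): A dh/dt = −0.01022 √h.
This is separable: 2 d(√h)/dt = −0.01022/A, so √h = √h₀ − (0.01022/(2A)) t.
t = 2A(√h₀ − √h)/0.01022 = 2·6.777·(√3.030 − √0.5694)/0.01022
  = 13.5540 × (1.74069 − 0.754586) / 0.01022 = 1307.79 s.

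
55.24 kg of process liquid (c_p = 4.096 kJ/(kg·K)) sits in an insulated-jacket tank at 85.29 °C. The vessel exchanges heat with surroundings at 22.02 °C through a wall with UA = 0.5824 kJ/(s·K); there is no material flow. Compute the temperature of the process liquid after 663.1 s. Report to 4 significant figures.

33.50 °C

Lumped-capacitance energy balance: M c_p dT/dt = UA(T_amb − T).
dT/dt = (T_ss − T)/τ with T_ss = T_amb = 22.0200 °C, τ = M c_p/UA = 55.24·4.096/0.5824 = 388.501 s.
This is linear first-order; T(t) = T_ss + (T₀ − T_ss) e^(−t/τ).
T(663.1) = 22.0200 + (63.2700)·0.181443 = 33.4999 °C.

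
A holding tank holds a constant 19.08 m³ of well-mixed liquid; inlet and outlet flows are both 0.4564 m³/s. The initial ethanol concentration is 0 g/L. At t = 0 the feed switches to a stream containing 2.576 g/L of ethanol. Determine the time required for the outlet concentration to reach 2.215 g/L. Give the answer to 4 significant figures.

82.15 s

Species balance on the tank: V dC/dt = Q(C_in − C), so τ = V/Q = 41.8054 s.
C(t) = C_in + (C₀ − C_in) e^(−t/τ). Set C = 2.215 and solve for t:
e^(−t/τ) = (C − C_in)/(C₀ − C_in) = (2.215 − 2.576)/(0 − 2.576) = 0.140140
t = −τ ln(…) = 41.8054 × 1.96512 = 82.1525 s.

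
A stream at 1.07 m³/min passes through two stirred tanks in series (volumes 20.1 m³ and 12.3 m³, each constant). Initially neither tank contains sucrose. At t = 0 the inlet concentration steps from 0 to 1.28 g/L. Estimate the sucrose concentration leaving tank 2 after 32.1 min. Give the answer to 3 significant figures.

Each tank obeys Vᵢ dCᵢ/dt = Q(Cᵢ₋₁ − Cᵢ), so τᵢ = Vᵢ/Q.
τ₁ = 20.1/1.07 = 18.785 min; τ₂ = 12.3/1.07 = 11.495 min.
Solving the cascade with C₁(0)=C₂(0)=0 gives C₂(t) = C_in[1 − (τ₁ e^(−t/τ₁) − τ₂ e^(−t/τ₂))/(τ₁ − τ₂)].
At t = 32.1: e^(−t/τ₁) = 0.18108, e^(−t/τ₂) = 0.061272.
C₂ = 1.28·[1 − (18.785·0.18108 − 11.495·0.061272)/(7.2897)] = 1.28·0.62999 = 0.80638 g/L.

0.806 g/L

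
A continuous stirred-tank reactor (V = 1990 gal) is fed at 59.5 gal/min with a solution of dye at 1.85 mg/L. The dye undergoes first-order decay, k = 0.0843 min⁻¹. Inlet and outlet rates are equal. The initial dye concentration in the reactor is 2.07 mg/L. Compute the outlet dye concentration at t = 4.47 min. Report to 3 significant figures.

Accumulation = in − out − consumed: V dC/dt = Q C_in − Q C − k V C.
This is linear with rate a = Q/V + k = 0.11420 min⁻¹.
C_ss = Q C_in/(Q + kV) = 0.48436 mg/L; C(t) = C_ss + (C₀ − C_ss) e^(−a t).
C(4.47) = 0.48436 + (1.5856)·e^(−0.11420·4.47) = 0.48436 + (1.5856)·0.60021 = 1.4361 mg/L.

1.44 mg/L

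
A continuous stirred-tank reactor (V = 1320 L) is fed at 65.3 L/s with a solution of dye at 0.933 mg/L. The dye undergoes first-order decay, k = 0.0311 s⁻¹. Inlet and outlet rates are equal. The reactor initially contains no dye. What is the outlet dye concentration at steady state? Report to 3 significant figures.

0.573 mg/L

V dC/dt = Q(C_in − C) − k V C.
At steady state: 0 = Q C_in − (Q + kV) C_ss, so C_ss = Q C_in/(Q + kV).
C_ss = 65.3·0.933/(65.3 + 0.0311·1320) = 60.925/106.35 = 0.57286 mg/L.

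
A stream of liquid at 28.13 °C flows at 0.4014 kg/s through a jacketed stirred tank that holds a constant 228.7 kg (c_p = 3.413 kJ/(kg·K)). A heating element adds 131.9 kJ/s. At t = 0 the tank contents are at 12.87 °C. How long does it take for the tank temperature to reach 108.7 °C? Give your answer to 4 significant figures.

M c_p dT/dt = ṁ c_p (T_in − T) + Q̇.
τ = M/ṁ = 569.756 s; T_ss = T_in + Q̇/(ṁ c_p) = 124.409 °C.
T(t) = T_ss + (T₀ − T_ss) e^(−t/τ). Set T = 108.7:
e^(−t/τ) = (108.7 − 124.409)/(12.87 − 124.409) = 0.140838
t = −569.756 · ln(0.140838) = 1116.80 s.

1117 s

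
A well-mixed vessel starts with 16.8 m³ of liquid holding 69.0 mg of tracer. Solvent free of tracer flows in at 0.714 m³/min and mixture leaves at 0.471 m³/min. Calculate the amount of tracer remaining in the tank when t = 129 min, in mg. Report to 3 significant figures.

8.97 mg

Total volume: dV/dt = Q_in − Q_out = 0.24300 m³/min, so V(t) = 16.8 + 0.24300 t and V(129) = 48.147 m³.
No tracer enters, so dm/dt = −Q_out · (m/V).
Separate: dm/m = −Q_out dt/V(t) ⇒ ln(m/m₀) = −(Q_out/(Q_in−Q_out)) ln(V/V₀).
m = m₀ (V₀/V)^(Q_out/(Q_in−Q_out)) = 69.0 × (16.8/48.147)^(1.9383) = 8.9651 mg.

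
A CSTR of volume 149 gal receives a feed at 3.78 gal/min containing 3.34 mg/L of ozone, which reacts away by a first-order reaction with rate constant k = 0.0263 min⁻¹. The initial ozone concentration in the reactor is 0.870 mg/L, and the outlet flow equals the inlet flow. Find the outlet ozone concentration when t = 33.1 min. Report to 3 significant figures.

1.50 mg/L

Accumulation = in − out − consumed: V dC/dt = Q C_in − Q C − k V C.
This is linear with rate a = Q/V + k = 0.051669 min⁻¹.
C_ss = Q C_in/(Q + kV) = 1.6399 mg/L; C(t) = C_ss + (C₀ − C_ss) e^(−a t).
C(33.1) = 1.6399 + (-0.76991)·e^(−0.051669·33.1) = 1.6399 + (-0.76991)·0.18082 = 1.5007 mg/L.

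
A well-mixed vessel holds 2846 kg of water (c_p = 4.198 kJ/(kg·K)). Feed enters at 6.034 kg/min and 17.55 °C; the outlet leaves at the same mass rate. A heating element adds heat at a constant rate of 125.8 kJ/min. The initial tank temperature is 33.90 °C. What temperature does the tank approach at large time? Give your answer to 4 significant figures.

Unsteady energy balance on the tank contents: M c_p dT/dt = ṁ c_p (T_in − T) + 125.8.
At steady state dT/dt = 0 ⇒ T_ss = T_in + Q̇/(ṁ c_p) = 17.55 + 125.8/(6.034·4.198) = 22.5163 °C.

22.52 °C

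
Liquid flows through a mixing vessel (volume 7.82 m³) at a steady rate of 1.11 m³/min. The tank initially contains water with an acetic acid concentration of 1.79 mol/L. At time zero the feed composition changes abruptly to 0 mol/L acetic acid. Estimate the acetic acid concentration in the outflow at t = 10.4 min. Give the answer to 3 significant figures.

0.409 mol/L

Unsteady species balance (constant V, well mixed): V dC/dt = Q(C_in − C).
Time constant τ = V/Q = 7.82/1.11 = 7.0450 min.
Solution: C(t) = C_in + (C₀ − C_in) e^(−t/τ).
C(10.4) = 0 + (1.79 − 0)·e^(−10.4/7.0450) = 0 + (1.7900)·0.22850 = 0.40902 mol/L.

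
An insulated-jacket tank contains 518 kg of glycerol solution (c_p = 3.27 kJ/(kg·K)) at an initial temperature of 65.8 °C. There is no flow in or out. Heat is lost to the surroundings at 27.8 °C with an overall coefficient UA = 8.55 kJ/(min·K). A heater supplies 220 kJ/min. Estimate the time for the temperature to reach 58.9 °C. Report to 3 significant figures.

Lumped-capacitance energy balance: M c_p dT/dt = UA(T_amb − T) + Q̇.
τ = M c_p/UA = 198.11 min; T_ss = T_amb + Q̇/UA = 27.8 + 220/8.55 = 53.531 °C.
T(t) = T_ss + (T₀ − T_ss)e^(−t/τ); set T = 58.9:
t = −τ ln[(T − T_ss)/(T₀ − T_ss)] = −198.11 · ln(0.43761) = 163.73 min.

164 min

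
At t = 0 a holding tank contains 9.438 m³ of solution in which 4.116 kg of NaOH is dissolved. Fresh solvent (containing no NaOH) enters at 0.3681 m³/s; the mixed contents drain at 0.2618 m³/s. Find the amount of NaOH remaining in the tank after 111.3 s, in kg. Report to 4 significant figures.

Let m(t) be the amount of NaOH. Volume: V(t) = V₀ + (Q_in − Q_out) t = 9.438 + 0.106300 t; V(111.3) = 21.2692 m³.
Solute balance: dm/dt = 0 − Q_out C = −Q_out m/V(t).
Separate: dm/m = −Q_out dt/V(t) ⇒ ln(m/m₀) = −(Q_out/(Q_in−Q_out)) ln(V/V₀).
m = m₀ (V₀/V)^(Q_out/(Q_in−Q_out)) = 4.116 × (9.438/21.2692)^(2.46284) = 0.556430 kg.

0.5564 kg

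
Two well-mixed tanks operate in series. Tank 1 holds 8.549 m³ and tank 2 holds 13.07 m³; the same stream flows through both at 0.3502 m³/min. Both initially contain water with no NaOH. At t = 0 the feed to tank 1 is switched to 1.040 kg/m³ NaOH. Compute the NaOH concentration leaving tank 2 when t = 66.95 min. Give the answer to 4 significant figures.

0.6666 kg/m³

Time constants: τᵢ = Vᵢ/Q for each well-mixed tank.
τ₁ = 8.549/0.3502 = 24.4118 min; τ₂ = 13.07/0.3502 = 37.3215 min.
Solving the cascade with C₁(0)=C₂(0)=0 gives C₂(t) = C_in[1 − (τ₁ e^(−t/τ₁) − τ₂ e^(−t/τ₂))/(τ₁ − τ₂)].
At t = 66.95: e^(−t/τ₁) = 0.0644072, e^(−t/τ₂) = 0.166315.
C₂ = 1.040·[1 − (24.4118·0.0644072 − 37.3215·0.166315)/(-12.9098)] = 1.040·0.640982 = 0.666621 kg/m³.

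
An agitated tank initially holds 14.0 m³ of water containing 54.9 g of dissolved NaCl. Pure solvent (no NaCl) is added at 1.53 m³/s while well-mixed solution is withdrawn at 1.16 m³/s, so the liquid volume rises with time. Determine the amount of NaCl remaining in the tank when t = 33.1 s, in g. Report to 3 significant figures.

7.65 g

Total volume: dV/dt = Q_in − Q_out = 0.37000 m³/s, so V(t) = 14.0 + 0.37000 t and V(33.1) = 26.247 m³.
Solute balance: dm/dt = 0 − Q_out C = −Q_out m/V(t).
dm/m = −Q_out dt/(V₀ + 0.37000 t); integrating gives ln(m/m₀) = −(Q_out/(Q_in−Q_out)) ln(V/V₀).
m = m₀ (V₀/V)^(Q_out/(Q_in−Q_out)) = 54.9 × (14.0/26.247)^(3.1351) = 7.6530 g.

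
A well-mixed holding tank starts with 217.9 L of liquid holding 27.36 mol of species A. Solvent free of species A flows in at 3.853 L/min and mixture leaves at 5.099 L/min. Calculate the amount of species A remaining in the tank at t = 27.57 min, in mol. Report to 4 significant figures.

Total volume: dV/dt = Q_in − Q_out = -1.24600 L/min, so V(t) = 217.9 − 1.24600 t and V(27.57) = 183.548 L.
Species balance (pure solvent in): dm/dt = −Q_out · m/V(t).
dm/m = −Q_out dt/(V₀ − 1.24600 t); integrating gives ln(m/m₀) = −(Q_out/(Q_in−Q_out)) ln(V/V₀).
m = m₀ (V₀/V)^(Q_out/(Q_in−Q_out)) = 27.36 × (217.9/183.548)^(-4.09230) = 13.5584 mol.

13.56 mol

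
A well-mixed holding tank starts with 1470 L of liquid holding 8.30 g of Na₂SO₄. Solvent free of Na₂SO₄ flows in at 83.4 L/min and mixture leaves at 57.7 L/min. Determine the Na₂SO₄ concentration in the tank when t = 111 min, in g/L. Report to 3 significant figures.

Total volume: dV/dt = Q_in − Q_out = 25.700 L/min, so V(t) = 1470 + 25.700 t and V(111) = 4322.7 L.
No Na₂SO₄ enters, so dm/dt = −Q_out · (m/V).
dm/m = −Q_out dt/(V₀ + 25.700 t); integrating gives ln(m/m₀) = −(Q_out/(Q_in−Q_out)) ln(V/V₀).
m = m₀ (V₀/V)^(Q_out/(Q_in−Q_out)) = 8.30 × (1470/4322.7)^(2.2451) = 0.73684 g.
C = m/V = 0.73684/4322.7 = 0.00017046 g/L.

0.000170 g/L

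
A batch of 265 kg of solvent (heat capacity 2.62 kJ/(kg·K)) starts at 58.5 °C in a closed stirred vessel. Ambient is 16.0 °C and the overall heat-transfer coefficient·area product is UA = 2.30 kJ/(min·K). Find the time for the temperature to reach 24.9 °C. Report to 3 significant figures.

472 min

Heat balance on the well-mixed liquid: M c_p dT/dt = −UA(T − T_amb).
τ = M c_p/UA = 301.87 min; T_ss = T_amb = 16.000 °C.
T(t) = T_ss + (T₀ − T_ss)e^(−t/τ); set T = 24.9:
t = −τ ln[(T − T_ss)/(T₀ − T_ss)] = −301.87 · ln(0.20941) = 471.96 min.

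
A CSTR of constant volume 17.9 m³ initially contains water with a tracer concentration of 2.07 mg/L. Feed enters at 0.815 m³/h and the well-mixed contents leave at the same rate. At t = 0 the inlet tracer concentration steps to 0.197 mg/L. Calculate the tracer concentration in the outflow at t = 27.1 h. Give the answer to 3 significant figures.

0.742 mg/L

Mass balance on the solute (V constant): V dC/dt = Q(C_in − C).
Time constant τ = V/Q = 17.9/0.815 = 21.963 h.
C approaches C_in exponentially: C(t) = C_in + (C₀ − C_in) e^(−t/τ).
C(27.1) = 0.197 + (2.07 − 0.197)·e^(−27.1/21.963) = 0.197 + (1.8730)·0.29116 = 0.74234 mg/L.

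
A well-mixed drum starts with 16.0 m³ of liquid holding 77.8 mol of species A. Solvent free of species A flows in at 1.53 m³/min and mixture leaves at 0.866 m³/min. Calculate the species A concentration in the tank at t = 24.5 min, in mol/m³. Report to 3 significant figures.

0.966 mol/m³

Total volume: dV/dt = Q_in − Q_out = 0.66400 m³/min, so V(t) = 16.0 + 0.66400 t and V(24.5) = 32.268 m³.
Species balance (pure solvent in): dm/dt = −Q_out · m/V(t).
Separate: dm/m = −Q_out dt/V(t) ⇒ ln(m/m₀) = −(Q_out/(Q_in−Q_out)) ln(V/V₀).
m = m₀ (V₀/V)^(Q_out/(Q_in−Q_out)) = 77.8 × (16.0/32.268)^(1.3042) = 31.164 mol.
C = m/V = 31.164/32.268 = 0.96577 mol/m³.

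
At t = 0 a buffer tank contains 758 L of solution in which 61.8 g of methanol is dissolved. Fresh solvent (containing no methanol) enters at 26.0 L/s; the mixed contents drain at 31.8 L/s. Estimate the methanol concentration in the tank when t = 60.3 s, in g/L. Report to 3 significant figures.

Let m(t) be the amount of methanol. Volume: V(t) = V₀ + (Q_in − Q_out) t = 758 − 5.8000 t; V(60.3) = 408.26 L.
Species balance (pure solvent in): dm/dt = −Q_out · m/V(t).
Separate: dm/m = −Q_out dt/V(t) ⇒ ln(m/m₀) = −(Q_out/(Q_in−Q_out)) ln(V/V₀).
m = m₀ (V₀/V)^(Q_out/(Q_in−Q_out)) = 61.8 × (758/408.26)^(-5.4828) = 2.0778 g.
C = m/V = 2.0778/408.26 = 0.0050893 g/L.

0.00509 g/L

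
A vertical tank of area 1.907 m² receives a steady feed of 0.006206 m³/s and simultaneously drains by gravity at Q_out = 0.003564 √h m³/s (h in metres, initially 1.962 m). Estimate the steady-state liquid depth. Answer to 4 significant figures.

A dh/dt = Q_in − 0.003564 √h. Steady state requires inflow = outflow:
Q_in = 0.003564 √h_ss ⇒ √h_ss = 0.006206/0.003564 = 1.74130.
h_ss = 1.74130² = 3.03213 m. (Since h₀ = 1.962 m < h_ss, the level will rise toward this value.)

3.032 m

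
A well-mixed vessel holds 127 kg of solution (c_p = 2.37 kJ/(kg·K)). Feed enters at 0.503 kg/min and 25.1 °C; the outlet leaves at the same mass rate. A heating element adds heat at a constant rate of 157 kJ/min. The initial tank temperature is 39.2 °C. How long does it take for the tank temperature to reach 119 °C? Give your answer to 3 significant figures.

287 min

M c_p dT/dt = ṁ c_p (T_in − T) + Q̇.
τ = M/ṁ = 252.49 min; T_ss = T_in + Q̇/(ṁ c_p) = 156.80 °C.
T(t) = T_ss + (T₀ − T_ss) e^(−t/τ). Set T = 119:
e^(−t/τ) = (119 − 156.80)/(39.2 − 156.80) = 0.32142
t = −252.49 · ln(0.32142) = 286.57 min.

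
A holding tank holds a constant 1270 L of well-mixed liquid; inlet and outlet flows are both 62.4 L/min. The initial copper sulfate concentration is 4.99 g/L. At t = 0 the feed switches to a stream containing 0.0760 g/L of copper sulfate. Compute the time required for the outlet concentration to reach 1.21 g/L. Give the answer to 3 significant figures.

Accumulation = in − out for the solute gives V dC/dt = Q(C_in − C), so τ = V/Q = 20.353 min.
C(t) = C_in + (C₀ − C_in) e^(−t/τ). Set C = 1.21 and solve for t:
e^(−t/τ) = (C − C_in)/(C₀ − C_in) = (1.21 − 0.0760)/(4.99 − 0.0760) = 0.23077
t = −τ ln(…) = 20.353 × 1.4663 = 29.844 min.

29.8 min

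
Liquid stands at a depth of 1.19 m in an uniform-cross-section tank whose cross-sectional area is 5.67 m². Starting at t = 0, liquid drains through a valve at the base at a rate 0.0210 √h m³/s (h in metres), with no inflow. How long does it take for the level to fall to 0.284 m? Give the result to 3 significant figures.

Unsteady balance on liquid volume: A dh/dt = −0.0210 √h.
Separate and integrate: 2(√h − √h₀) = −(0.0210/A) t.
t = 2A(√h₀ − √h)/0.0210 = 2·5.67·(√1.19 − √0.284)/0.0210
  = 11.340 × (1.0909 − 0.53292) / 0.0210 = 301.30 s.

301 s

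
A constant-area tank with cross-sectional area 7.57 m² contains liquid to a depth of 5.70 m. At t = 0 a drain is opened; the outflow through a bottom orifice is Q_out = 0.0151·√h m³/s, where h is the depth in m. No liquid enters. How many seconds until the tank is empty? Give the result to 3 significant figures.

Accumulation of liquid (constant cross-section A): A dh/dt = −0.0151 √h.
∫ h^(−1/2) dh = −(0.0151/A) ∫ dt, giving 2√h = 2√h₀ − (0.0151/A) t.
Set h = 0: 2√h₀ = (0.0151/A) t_empty ⇒ t_empty = 2A√h₀/0.0151.
t_empty = 2·7.57·√5.70/0.0151 = 15.140·2.3875/0.0151 = 2393.8 s.

2390 s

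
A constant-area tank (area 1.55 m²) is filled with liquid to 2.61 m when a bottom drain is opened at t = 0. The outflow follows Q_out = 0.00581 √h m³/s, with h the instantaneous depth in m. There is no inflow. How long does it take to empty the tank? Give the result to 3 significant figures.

Unsteady balance on liquid volume: A dh/dt = −0.00581 √h.
Separate and integrate: 2(√h − √h₀) = −(0.00581/A) t.
Tank is empty when √h = 0: t_empty = 2A√h₀/0.00581.
t_empty = 2·1.55·√2.61/0.00581 = 3.1000·1.6155/0.00581 = 862.00 s.

862 s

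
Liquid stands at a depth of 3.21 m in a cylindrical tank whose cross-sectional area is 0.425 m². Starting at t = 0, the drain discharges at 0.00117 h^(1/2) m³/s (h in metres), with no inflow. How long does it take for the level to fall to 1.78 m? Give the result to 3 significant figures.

332 s

A dh/dt = −Q_out = −0.00117 √h.
∫ h^(−1/2) dh = −(0.00117/A) ∫ dt, giving 2√h = 2√h₀ − (0.00117/A) t.
t = 2A(√h₀ − √h)/0.00117 = 2·0.425·(√3.21 − √1.78)/0.00117
  = 0.85000 × (1.7916 − 1.3342) / 0.00117 = 332.36 s.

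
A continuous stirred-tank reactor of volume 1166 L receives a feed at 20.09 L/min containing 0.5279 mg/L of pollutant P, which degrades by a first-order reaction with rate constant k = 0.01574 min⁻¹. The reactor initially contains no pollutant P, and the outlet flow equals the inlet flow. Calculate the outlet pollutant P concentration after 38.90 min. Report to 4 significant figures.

0.1994 mg/L

V dC/dt = Q(C_in − C) − k V C.
This is linear with rate a = Q/V + k = 0.0329698 min⁻¹.
C_ss = Q C_in/(Q + kV) = 0.275877 mg/L; C(t) = C_ss + (C₀ − C_ss) e^(−a t).
C(38.90) = 0.275877 + (-0.275877)·e^(−0.0329698·38.90) = 0.275877 + (-0.275877)·0.277336 = 0.199367 mg/L.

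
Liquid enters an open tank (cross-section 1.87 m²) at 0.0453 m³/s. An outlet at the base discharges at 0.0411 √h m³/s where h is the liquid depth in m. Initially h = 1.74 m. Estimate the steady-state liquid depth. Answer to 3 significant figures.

Level balance: A dh/dt = 0.0453 − 0.0411 √h. Setting dh/dt = 0:
Q_in = 0.0411 √h_ss ⇒ √h_ss = 0.0453/0.0411 = 1.1022.
h_ss = 1.1022² = 1.2148 m. (Since h₀ = 1.74 m > h_ss, the level will fall toward this value.)

1.21 m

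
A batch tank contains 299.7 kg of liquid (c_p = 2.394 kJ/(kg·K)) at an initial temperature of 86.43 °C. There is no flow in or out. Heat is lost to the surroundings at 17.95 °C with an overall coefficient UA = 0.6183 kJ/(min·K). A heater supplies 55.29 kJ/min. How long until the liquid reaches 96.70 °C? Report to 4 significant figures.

Lumped-capacitance energy balance: M c_p dT/dt = UA(T_amb − T) + Q̇.
τ = M c_p/UA = 1160.41 min; T_ss = T_amb + Q̇/UA = 17.95 + 55.29/0.6183 = 107.373 °C.
T(t) = T_ss + (T₀ − T_ss)e^(−t/τ); set T = 96.70:
t = −τ ln[(T − T_ss)/(T₀ − T_ss)] = −1160.41 · ln(0.509612) = 782.239 min.

782.2 min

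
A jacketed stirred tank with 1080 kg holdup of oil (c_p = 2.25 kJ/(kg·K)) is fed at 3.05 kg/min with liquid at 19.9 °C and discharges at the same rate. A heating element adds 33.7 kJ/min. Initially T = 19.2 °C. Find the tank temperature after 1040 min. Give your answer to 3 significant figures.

24.5 °C

First-law balance (no shaft work): M c_p dT/dt = ṁ c_p (T_in − T) + 33.7.
τ = M/ṁ = 354.10 min; T_ss = T_in + Q̇/(ṁ c_p) = 19.9 + 33.7/(3.05·2.25) = 24.811 °C.
T approaches T_ss exponentially: T(t) = T_ss + (T₀ − T_ss) e^(−t/τ).
T(1040) = 24.811 + (-5.6107)·e^(−1040/354.10) = 24.811 + (-5.6107)·0.053023 = 24.513 °C.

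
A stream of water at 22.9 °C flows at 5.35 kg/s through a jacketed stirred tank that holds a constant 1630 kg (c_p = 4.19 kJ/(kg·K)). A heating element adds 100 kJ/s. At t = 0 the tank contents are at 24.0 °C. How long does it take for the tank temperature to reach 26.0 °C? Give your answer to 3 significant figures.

275 s

M c_p dT/dt = ṁ c_p (T_in − T) + Q̇.
τ = M/ṁ = 304.67 s; T_ss = T_in + Q̇/(ṁ c_p) = 27.361 °C.
T(t) = T_ss + (T₀ − T_ss) e^(−t/τ). Set T = 26.0:
e^(−t/τ) = (26.0 − 27.361)/(24.0 − 27.361) = 0.40494
t = −304.67 · ln(0.40494) = 275.43 s.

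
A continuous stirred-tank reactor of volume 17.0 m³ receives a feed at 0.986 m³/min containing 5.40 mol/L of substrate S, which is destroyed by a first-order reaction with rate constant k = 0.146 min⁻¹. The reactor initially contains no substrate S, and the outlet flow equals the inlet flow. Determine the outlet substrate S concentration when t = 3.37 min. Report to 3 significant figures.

Species balance: V dC/dt = Q C_in − Q C − k V C.
dC/dt = (Q/V) C_in − (Q/V + k) C; effective rate a = Q/V + k = 0.058000 + 0.146 = 0.20400 min⁻¹.
C_ss = Q C_in/(Q + kV) = 1.5353 mol/L; C(t) = C_ss + (C₀ − C_ss) e^(−a t).
C(3.37) = 1.5353 + (-1.5353)·e^(−0.20400·3.37) = 1.5353 + (-1.5353)·0.50284 = 0.76328 mol/L.

0.763 mol/L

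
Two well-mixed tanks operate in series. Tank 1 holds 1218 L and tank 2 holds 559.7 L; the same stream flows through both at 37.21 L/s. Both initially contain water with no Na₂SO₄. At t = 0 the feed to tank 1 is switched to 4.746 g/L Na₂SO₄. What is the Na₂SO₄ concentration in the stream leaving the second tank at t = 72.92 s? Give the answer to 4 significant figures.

3.831 g/L

Species balance on tank i: dCᵢ/dt = (Cᵢ₋₁ − Cᵢ)/τᵢ with τᵢ = Vᵢ/Q.
τ₁ = 1218/37.21 = 32.7331 s; τ₂ = 559.7/37.21 = 15.0417 s.
Solving the cascade with C₁(0)=C₂(0)=0 gives C₂(t) = C_in[1 − (τ₁ e^(−t/τ₁) − τ₂ e^(−t/τ₂))/(τ₁ − τ₂)].
At t = 72.92: e^(−t/τ₁) = 0.107775, e^(−t/τ₂) = 0.00784506.
C₂ = 4.746·[1 − (32.7331·0.107775 − 15.0417·0.00784506)/(17.6915)] = 4.746·0.807263 = 3.83127 g/L.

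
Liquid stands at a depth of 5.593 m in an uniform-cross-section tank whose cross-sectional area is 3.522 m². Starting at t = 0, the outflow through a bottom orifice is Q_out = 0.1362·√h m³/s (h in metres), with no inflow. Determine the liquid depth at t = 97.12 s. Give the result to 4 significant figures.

0.2372 m

With no inflow, A dh/dt = −0.1362 √h.
∫ h^(−1/2) dh = −(0.1362/A) ∫ dt, giving 2√h = 2√h₀ − (0.1362/A) t.
√h = √5.593 − 0.1362·97.12/(2·3.522) = 2.36495 − 1.87787 = 0.487078.
h = 0.487078² = 0.237245 m.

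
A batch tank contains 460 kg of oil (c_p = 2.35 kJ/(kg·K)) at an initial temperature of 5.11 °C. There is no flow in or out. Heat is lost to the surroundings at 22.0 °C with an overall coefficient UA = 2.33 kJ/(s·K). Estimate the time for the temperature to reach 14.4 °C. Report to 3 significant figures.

370 s

M c_p dT/dt = −UA(T − T_amb).
τ = M c_p/UA = 463.95 s; T_ss = T_amb = 22.000 °C.
T(t) = T_ss + (T₀ − T_ss)e^(−t/τ); set T = 14.4:
t = −τ ln[(T − T_ss)/(T₀ − T_ss)] = −463.95 · ln(0.44997) = 370.50 s.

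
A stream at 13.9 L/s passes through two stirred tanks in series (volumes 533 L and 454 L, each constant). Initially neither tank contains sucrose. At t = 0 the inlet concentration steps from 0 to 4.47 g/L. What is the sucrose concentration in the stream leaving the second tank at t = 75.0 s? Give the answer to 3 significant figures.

2.79 g/L

Each tank obeys Vᵢ dCᵢ/dt = Q(Cᵢ₋₁ − Cᵢ), so τᵢ = Vᵢ/Q.
τ₁ = 533/13.9 = 38.345 s; τ₂ = 454/13.9 = 32.662 s.
Solving the cascade with C₁(0)=C₂(0)=0 gives C₂(t) = C_in[1 − (τ₁ e^(−t/τ₁) − τ₂ e^(−t/τ₂))/(τ₁ − τ₂)].
At t = 75.0: e^(−t/τ₁) = 0.14144, e^(−t/τ₂) = 0.10063.
C₂ = 4.47·[1 − (38.345·0.14144 − 32.662·0.10063)/(5.6835)] = 4.47·0.62409 = 2.7897 g/L.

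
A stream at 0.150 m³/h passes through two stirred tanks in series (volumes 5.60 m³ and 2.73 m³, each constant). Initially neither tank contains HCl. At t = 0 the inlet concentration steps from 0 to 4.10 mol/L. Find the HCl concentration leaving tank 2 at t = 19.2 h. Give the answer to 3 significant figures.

Species balance on tank i: dCᵢ/dt = (Cᵢ₋₁ − Cᵢ)/τᵢ with τᵢ = Vᵢ/Q.
τ₁ = 5.60/0.150 = 37.333 h; τ₂ = 2.73/0.150 = 18.200 h.
Tank 1: C₁ = C_in(1 − e^(−t/τ₁)). Tank 2 (τ₁ ≠ τ₂): C₂ = C_in[1 − (τ₁ e^(−t/τ₁) − τ₂ e^(−t/τ₂))/(τ₁ − τ₂)].
At t = 19.2: e^(−t/τ₁) = 0.59793, e^(−t/τ₂) = 0.34821.
C₂ = 4.10·[1 − (37.333·0.59793 − 18.200·0.34821)/(19.133)] = 4.10·0.16454 = 0.67460 mol/L.

0.675 mol/L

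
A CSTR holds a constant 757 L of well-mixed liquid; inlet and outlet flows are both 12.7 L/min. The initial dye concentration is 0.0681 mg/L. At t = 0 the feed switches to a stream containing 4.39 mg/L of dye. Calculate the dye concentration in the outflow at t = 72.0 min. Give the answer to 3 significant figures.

3.10 mg/L

Unsteady species balance (constant V, well mixed): V dC/dt = Q(C_in − C).
So dC/dt = (C_in − C)/τ with τ = V/Q = 757/12.7 = 59.606 min.
Solution: C(t) = C_in + (C₀ − C_in) e^(−t/τ).
C(72.0) = 4.39 + (0.0681 − 4.39)·e^(−72.0/59.606) = 4.39 + (-4.3219)·0.29882 = 3.0985 mg/L.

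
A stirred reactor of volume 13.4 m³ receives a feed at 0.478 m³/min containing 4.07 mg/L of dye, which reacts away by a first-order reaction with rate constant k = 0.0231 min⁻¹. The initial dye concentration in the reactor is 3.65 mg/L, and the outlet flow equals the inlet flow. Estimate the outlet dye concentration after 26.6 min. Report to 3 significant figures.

Accumulation = in − out − consumed: V dC/dt = Q C_in − Q C − k V C.
This is linear with rate a = Q/V + k = 0.058772 min⁻¹.
C_ss = Q C_in/(Q + kV) = 2.4703 mg/L; C(t) = C_ss + (C₀ − C_ss) e^(−a t).
C(26.6) = 2.4703 + (1.1797)·e^(−0.058772·26.6) = 2.4703 + (1.1797)·0.20944 = 2.7174 mg/L.

2.72 mg/L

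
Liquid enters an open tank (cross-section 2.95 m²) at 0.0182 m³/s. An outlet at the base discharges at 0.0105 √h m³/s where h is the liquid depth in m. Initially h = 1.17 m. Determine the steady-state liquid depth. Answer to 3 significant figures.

3.00 m

A dh/dt = Q_in − 0.0105 √h. Steady state requires inflow = outflow:
Q_in = 0.0105 √h_ss ⇒ √h_ss = 0.0182/0.0105 = 1.7333.
h_ss = 1.7333² = 3.0044 m. (Since h₀ = 1.17 m < h_ss, the level will rise toward this value.)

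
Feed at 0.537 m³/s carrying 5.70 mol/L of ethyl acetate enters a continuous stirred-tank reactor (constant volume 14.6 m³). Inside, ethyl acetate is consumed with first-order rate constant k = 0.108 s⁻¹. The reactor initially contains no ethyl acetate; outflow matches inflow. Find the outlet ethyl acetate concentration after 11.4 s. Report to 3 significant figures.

Species balance: V dC/dt = Q C_in − Q C − k V C.
This is linear with rate a = Q/V + k = 0.14478 s⁻¹.
C_ss = Q C_in/(Q + kV) = 1.4481 mol/L; C(t) = C_ss + (C₀ − C_ss) e^(−a t).
C(11.4) = 1.4481 + (-1.4481)·e^(−0.14478·11.4) = 1.4481 + (-1.4481)·0.19195 = 1.1701 mol/L.

1.17 mol/L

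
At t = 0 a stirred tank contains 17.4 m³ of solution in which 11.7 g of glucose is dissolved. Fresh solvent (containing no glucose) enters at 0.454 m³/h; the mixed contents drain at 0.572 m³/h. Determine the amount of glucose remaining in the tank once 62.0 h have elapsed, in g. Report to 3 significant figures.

0.831 g

Total volume: dV/dt = Q_in − Q_out = -0.11800 m³/h, so V(t) = 17.4 − 0.11800 t and V(62.0) = 10.084 m³.
No glucose enters, so dm/dt = −Q_out · (m/V).
Separate: dm/m = −Q_out dt/V(t) ⇒ ln(m/m₀) = −(Q_out/(Q_in−Q_out)) ln(V/V₀).
m = m₀ (V₀/V)^(Q_out/(Q_in−Q_out)) = 11.7 × (17.4/10.084)^(-4.8475) = 0.83127 g.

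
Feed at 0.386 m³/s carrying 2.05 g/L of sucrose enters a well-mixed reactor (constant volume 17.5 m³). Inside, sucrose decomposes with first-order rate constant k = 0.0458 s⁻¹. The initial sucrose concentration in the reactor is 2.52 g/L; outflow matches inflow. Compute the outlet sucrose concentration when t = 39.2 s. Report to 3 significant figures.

Species balance: V dC/dt = Q C_in − Q C − k V C.
This is linear with rate a = Q/V + k = 0.067857 s⁻¹.
C_ss = Q C_in/(Q + kV) = 0.66636 g/L; C(t) = C_ss + (C₀ − C_ss) e^(−a t).
C(39.2) = 0.66636 + (1.8536)·e^(−0.067857·39.2) = 0.66636 + (1.8536)·0.069948 = 0.79602 g/L.

0.796 g/L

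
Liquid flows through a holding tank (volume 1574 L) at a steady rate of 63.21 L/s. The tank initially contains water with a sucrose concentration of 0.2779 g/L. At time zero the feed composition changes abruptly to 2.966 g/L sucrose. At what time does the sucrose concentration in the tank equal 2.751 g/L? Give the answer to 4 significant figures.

62.90 s

Unsteady species balance (constant V, well mixed): V dC/dt = Q(C_in − C), so τ = V/Q = 24.9011 s.
C(t) = C_in + (C₀ − C_in) e^(−t/τ). Set C = 2.751 and solve for t:
e^(−t/τ) = (C − C_in)/(C₀ − C_in) = (2.751 − 2.966)/(0.2779 − 2.966) = 0.0799821
t = −τ ln(…) = 24.9011 × 2.52595 = 62.8990 s.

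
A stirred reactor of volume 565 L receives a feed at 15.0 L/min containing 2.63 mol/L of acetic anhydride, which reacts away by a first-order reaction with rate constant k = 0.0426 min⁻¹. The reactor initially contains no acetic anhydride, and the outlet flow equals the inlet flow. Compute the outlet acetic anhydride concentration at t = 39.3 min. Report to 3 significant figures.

Species balance: V dC/dt = Q C_in − Q C − k V C.
dC/dt = (Q/V) C_in − (Q/V + k) C; effective rate a = Q/V + k = 0.026549 + 0.0426 = 0.069149 min⁻¹.
C_ss = Q C_in/(Q + kV) = 1.0098 mol/L; C(t) = C_ss + (C₀ − C_ss) e^(−a t).
C(39.3) = 1.0098 + (-1.0098)·e^(−0.069149·39.3) = 1.0098 + (-1.0098)·0.066037 = 0.94307 mol/L.

0.943 mol/L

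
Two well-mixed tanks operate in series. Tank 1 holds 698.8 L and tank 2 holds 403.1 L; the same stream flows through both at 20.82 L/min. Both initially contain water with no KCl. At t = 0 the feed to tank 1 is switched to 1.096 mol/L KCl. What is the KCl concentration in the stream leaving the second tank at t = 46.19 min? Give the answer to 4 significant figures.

Each tank obeys Vᵢ dCᵢ/dt = Q(Cᵢ₋₁ − Cᵢ), so τᵢ = Vᵢ/Q.
τ₁ = 698.8/20.82 = 33.5639 min; τ₂ = 403.1/20.82 = 19.3612 min.
Solving the cascade with C₁(0)=C₂(0)=0 gives C₂(t) = C_in[1 − (τ₁ e^(−t/τ₁) − τ₂ e^(−t/τ₂))/(τ₁ − τ₂)].
At t = 46.19: e^(−t/τ₁) = 0.252541, e^(−t/τ₂) = 0.0920245.
C₂ = 1.096·[1 − (33.5639·0.252541 − 19.3612·0.0920245)/(14.2027)] = 1.096·0.528642 = 0.579392 mol/L.

0.5794 mol/L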